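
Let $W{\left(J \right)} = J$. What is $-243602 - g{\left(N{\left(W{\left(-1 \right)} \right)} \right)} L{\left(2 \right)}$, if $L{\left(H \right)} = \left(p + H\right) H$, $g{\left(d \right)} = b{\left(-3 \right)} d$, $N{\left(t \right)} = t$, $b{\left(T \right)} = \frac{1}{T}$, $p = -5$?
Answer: $-243600$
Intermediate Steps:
$g{\left(d \right)} = - \frac{d}{3}$ ($g{\left(d \right)} = \frac{d}{-3} = - \frac{d}{3}$)
$L{\left(H \right)} = H \left(-5 + H\right)$ ($L{\left(H \right)} = \left(-5 + H\right) H = H \left(-5 + H\right)$)
$-243602 - g{\left(N{\left(W{\left(-1 \right)} \right)} \right)} L{\left(2 \right)} = -243602 - \left(- \frac{1}{3}\right) \left(-1\right) 2 \left(-5 + 2\right) = -243602 - \frac{2 \left(-3\right)}{3} = -243602 - \frac{1}{3} \left(-6\right) = -243602 - -2 = -243602 + 2 = -243600$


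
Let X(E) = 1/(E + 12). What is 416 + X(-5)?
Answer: 2913/7 ≈ 416.14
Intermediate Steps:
X(E) = 1/(12 + E)
416 + X(-5) = 416 + 1/(12 - 5) = 416 + 1/7 = 416 + ⅐ = 2913/7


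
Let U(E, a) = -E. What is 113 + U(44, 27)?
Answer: 69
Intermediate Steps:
113 + U(44, 27) = 113 - 1*44 = 113 - 44 = 69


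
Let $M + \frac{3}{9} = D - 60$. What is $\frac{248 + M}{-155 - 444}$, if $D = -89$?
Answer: $- \frac{296}{1797} \approx -0.16472$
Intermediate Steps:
$M = - \frac{448}{3}$ ($M = - \frac{1}{3} - 149 = - \frac{448}{3} \approx -149.33$)
$\frac{248 + M}{-155 - 444} = \frac{248 - \frac{448}{3}}{-155 - 444} = \frac{296}{3 \left(-599\right)} = \frac{296}{3} \left(- \frac{1}{599}\right) = - \frac{296}{1797}$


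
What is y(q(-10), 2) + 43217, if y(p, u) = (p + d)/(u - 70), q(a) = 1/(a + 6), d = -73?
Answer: 11755317/272 ≈ 43218.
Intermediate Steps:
q(a) = 1/(6 + a)
y(p, u) = (-73 + p)/(-70 + u) (y(p, u) = (p - 73)/(u - 70) = (-73 + p)/(-70 + u))
y(q(-10), 2) + 43217 = (-73 + 1/(6 - 10))/(-70 + 2) + 43217 = (-73 + 1/(-4))/(-68) + 43217 = -(-73 - 1/4)/68 + 43217 = -1/68*(-293/4) + 43217 = 293/272 + 43217 = 11755317/272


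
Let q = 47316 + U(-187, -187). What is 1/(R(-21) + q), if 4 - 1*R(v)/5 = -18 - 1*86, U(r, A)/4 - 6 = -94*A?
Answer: 1/118192 ≈ 8.4608e-6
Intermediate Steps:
U(r, A) = 24 - 376*A (U(r, A) = 24 + 4*(-94*A) = 24 - 376*A)
R(v) = 540 (R(v) = 20 - 5*(-18 - 1*86) = 20 - 5*(-18 - 86) = 20 - 5*(-104) = 20 + 520 = 540)
q = 117652 (q = 47316 + (24 - 376*(-187)) = 47316 + (24 + 70312) = 47316 + 70336 = 117652)
1/(R(-21) + q) = 1/(540 + 117652) = 1/118192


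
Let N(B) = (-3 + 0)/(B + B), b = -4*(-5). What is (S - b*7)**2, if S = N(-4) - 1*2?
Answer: 1283689/64 ≈ 20058.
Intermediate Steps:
b = 20
N(B) = -3/(2*B) (N(B) = -3*1/(2*B) = -3/(2*B))
S = -13/8 (S = -3/2/(-4) - 1*2 = -3/2*(-1/4) - 2 = 3/8 - 2 = -13/8 ≈ -1.6250)
(S - b*7)**2 = (-13/8 - 20*7)**2 = (-13/8 - 1*140)**2 = (-13/8 - 140)**2 = (-1133/8)**2 = 1283689/64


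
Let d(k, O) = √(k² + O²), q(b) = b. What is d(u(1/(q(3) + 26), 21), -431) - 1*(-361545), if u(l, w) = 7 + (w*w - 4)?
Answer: 361545 + √382897 ≈ 3.6216e+5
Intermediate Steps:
u(l, w) = 3 + w² (u(l, w) = 7 + (w² - 4) = 7 + (-4 + w²) = 3 + w²)
d(k, O) = √(O² + k²)
d(u(1/(q(3) + 26), 21), -431) - 1*(-361545) = √((-431)² + (3 + 21²)²) - 1*(-361545) = √(185761 + (3 + 441)²) + 361545 = √(185761 + 444²) + 361545 = √(185761 + 197136) + 361545 = √382897 + 361545 = 361545 + √382897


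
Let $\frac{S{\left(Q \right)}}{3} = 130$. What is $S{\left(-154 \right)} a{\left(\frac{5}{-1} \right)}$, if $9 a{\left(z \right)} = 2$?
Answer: $\frac{260}{3} \approx 86.667$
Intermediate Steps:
$a{\left(z \right)} = \frac{2}{9}$ ($a{\left(z \right)} = \frac{1}{9} \cdot 2 = \frac{2}{9}$)
$S{\left(Q \right)} = 390$ ($S{\left(Q \right)} = 3 \cdot 130 = 390$)
$S{\left(-154 \right)} a{\left(\frac{5}{-1} \right)} = 390 \cdot \frac{2}{9} = \frac{260}{3}$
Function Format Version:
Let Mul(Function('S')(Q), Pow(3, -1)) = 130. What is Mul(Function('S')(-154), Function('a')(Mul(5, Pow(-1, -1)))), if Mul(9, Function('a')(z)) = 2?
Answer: Rational(260, 3) ≈ 86.667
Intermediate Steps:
Function('a')(z) = Rational(2, 9) (Function('a')(z) = Mul(Rational(1, 9), 2) = Rational(2, 9))
Function('S')(Q) = 390 (Function('S')(Q) = Mul(3, 130) = 390)
Mul(Function('S')(-154), Function('a')(Mul(5, Pow(-1, -1)))) = Mul(390, Rational(2, 9)) = Rational(260, 3)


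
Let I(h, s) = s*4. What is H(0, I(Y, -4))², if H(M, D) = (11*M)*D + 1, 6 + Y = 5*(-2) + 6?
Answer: 1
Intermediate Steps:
Y = -10 (Y = -6 + (5*(-2) + 6) = -6 + (-10 + 6) = -6 - 4 = -10)
I(h, s) = 4*s
H(M, D) = 1 + 11*D*M (H(M, D) = 11*D*M + 1 = 1 + 11*D*M)
H(0, I(Y, -4))² = (1 + 11*(4*(-4))*0)² = (1 + 11*(-16)*0)² = (1 + 0)² = 1² = 1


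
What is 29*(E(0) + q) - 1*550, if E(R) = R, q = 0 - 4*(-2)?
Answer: -318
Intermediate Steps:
q = 8 (q = 0 + 8 = 8)
29*(E(0) + q) - 1*550 = 29*(0 + 8) - 1*550 = 29*8 - 550 = 232 - 550 = -318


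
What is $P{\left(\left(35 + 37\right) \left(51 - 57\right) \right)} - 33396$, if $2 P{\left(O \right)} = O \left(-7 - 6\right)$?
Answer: $-30588$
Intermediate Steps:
$P{\left(O \right)} = - \frac{13 O}{2}$ ($P{\left(O \right)} = \frac{O \left(-7 - 6\right)}{2} = \frac{O \left(-13\right)}{2} = \frac{\left(-13\right) O}{2} = - \frac{13 O}{2}$)
$P{\left(\left(35 + 37\right) \left(51 - 57\right) \right)} - 33396 = - \frac{13 \left(35 + 37\right) \left(51 - 57\right)}{2} - 33396 = - \frac{13 \cdot 72 \left(-6\right)}{2} - 33396 = \left(- \frac{13}{2}\right) \left(-432\right) - 33396 = 2808 - 33396 = -30588$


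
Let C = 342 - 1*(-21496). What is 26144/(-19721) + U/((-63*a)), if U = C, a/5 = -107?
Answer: -450516322/664696305 ≈ -0.67778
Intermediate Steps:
a = -535 (a = 5*(-107) = -535)
C = 21838 (C = 342 + 21496 = 21838)
U = 21838
26144/(-19721) + U/((-63*a)) = 26144/(-19721) + 21838/((-63*(-535))) = 26144*(-1/19721) + 21838/33705 = -26144/19721 + 21838*(1/33705) = -26144/19721 + 21838/33705 = -450516322/664696305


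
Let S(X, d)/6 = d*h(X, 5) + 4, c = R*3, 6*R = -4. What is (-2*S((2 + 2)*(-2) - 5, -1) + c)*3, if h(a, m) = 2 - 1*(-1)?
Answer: -42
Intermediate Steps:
R = -2/3 (R = (1/6)*(-4) = -2/3 ≈ -0.66667)
h(a, m) = 3 (h(a, m) = 2 + 1 = 3)
c = -2 (c = -2/3*3 = -2)
S(X, d) = 24 + 18*d (S(X, d) = 6*(d*3 + 4) = 6*(3*d + 4) = 6*(4 + 3*d) = 24 + 18*d)
(-2*S((2 + 2)*(-2) - 5, -1) + c)*3 = (-2*(24 + 18*(-1)) - 2)*3 = (-2*(24 - 18) - 2)*3 = (-2*6 - 2)*3 = (-12 - 2)*3 = -14*3 = -42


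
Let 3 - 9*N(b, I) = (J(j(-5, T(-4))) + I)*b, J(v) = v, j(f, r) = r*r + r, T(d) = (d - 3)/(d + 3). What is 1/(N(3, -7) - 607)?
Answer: -1/623 ≈ -0.0016051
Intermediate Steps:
T(d) = (-3 + d)/(3 + d)
j(f, r) = r + r² (j(f, r) = r² + r = r + r²)
N(b, I) = ⅓ - b*(56 + I)/9 (N(b, I) = ⅓ - (((-3 - 4)/(3 - 4))*(1 + (-3 - 4)/(3 - 4)) + I)*b/9 = ⅓ - ((-7/(-1))*(1 - 7/(-1)) + I)*b/9 = ⅓ - ((-1*(-7))*(1 - 1*(-7)) + I)*b/9 = ⅓ - (7*(1 + 7) + I)*b/9 = ⅓ - (7*8 + I)*b/9 = ⅓ - (56 + I)*b/9 = ⅓ - b*(56 + I)/9)
1/(N(3, -7) - 607) = 1/((⅓ - 56/9*3 - ⅑*(-7)*3) - 607) = 1/((⅓ - 56/3 + 7/3) - 607) = 1/(-16 - 607) = 1/(-623) = -1/623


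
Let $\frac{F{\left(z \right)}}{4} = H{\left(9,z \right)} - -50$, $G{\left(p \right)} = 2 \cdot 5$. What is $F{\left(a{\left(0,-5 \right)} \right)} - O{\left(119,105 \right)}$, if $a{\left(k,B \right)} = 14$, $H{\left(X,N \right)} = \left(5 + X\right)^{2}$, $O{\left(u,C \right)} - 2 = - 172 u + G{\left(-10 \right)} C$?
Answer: $20400$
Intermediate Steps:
$G{\left(p \right)} = 10$
$O{\left(u,C \right)} = 2 - 172 u + 10 C$ ($O{\left(u,C \right)} = 2 + \left(- 172 u + 10 C\right) = 2 - 172 u + 10 C$)
$F{\left(z \right)} = 984$ ($F{\left(z \right)} = 4 \left(\left(5 + 9\right)^{2} - -50\right) = 4 \left(14^{2} + 50\right) = 4 \left(196 + 50\right) = 4 \cdot 246 = 984$)
$F{\left(a{\left(0,-5 \right)} \right)} - O{\left(119,105 \right)} = 984 - \left(2 - 20468 + 10 \cdot 105\right) = 984 - \left(2 - 20468 + 1050\right) = 984 - -19416 = 984 + 19416 = 20400$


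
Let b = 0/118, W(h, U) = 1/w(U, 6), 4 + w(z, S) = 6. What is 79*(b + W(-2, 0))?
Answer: 79/2 ≈ 39.500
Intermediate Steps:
w(z, S) = 2 (w(z, S) = -4 + 6 = 2)
W(h, U) = 1/2
b = 0 (b = 0*(1/118) = 0)
79*(b + W(-2, 0)) = 79*(0 + 1/2) = 79*(1/2) = 79/2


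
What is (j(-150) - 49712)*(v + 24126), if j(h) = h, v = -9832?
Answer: -712727428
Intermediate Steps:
(j(-150) - 49712)*(v + 24126) = (-150 - 49712)*(-9832 + 24126) = -49862*14294 = -712727428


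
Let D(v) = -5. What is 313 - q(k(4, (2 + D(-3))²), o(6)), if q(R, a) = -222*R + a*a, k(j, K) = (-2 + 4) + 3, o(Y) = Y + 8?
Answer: 1227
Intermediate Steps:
o(Y) = 8 + Y
k(j, K) = 5 (k(j, K) = 2 + 3 = 5)
q(R, a) = a² - 222*R (q(R, a) = -222*R + a² = a² - 222*R)
313 - q(k(4, (2 + D(-3))²), o(6)) = 313 - ((8 + 6)² - 222*5) = 313 - (14² - 1110) = 313 - (196 - 1110) = 313 - 1*(-914) = 313 + 914 = 1227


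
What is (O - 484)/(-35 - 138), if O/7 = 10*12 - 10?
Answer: -286/173 ≈ -1.6532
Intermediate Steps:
O = 770 (O = 7*(10*12 - 10) = 7*(120 - 10) = 7*110 = 770)
(O - 484)/(-35 - 138) = (770 - 484)/(-35 - 138) = 286/(-173) = 286*(-1/173) = -286/173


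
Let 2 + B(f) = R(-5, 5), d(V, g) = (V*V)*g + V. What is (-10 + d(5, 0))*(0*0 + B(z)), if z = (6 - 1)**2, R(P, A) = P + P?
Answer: 60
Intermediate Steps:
R(P, A) = 2*P
d(V, g) = V + g*V**2 (d(V, g) = V**2*g + V = g*V**2 + V = V + g*V**2)
z = 25 (z = 5**2 = 25)
B(f) = -12 (B(f) = -2 + 2*(-5) = -2 - 10 = -12)
(-10 + d(5, 0))*(0*0 + B(z)) = (-10 + 5*(1 + 5*0))*(0*0 - 12) = (-10 + 5*(1 + 0))*(0 - 12) = (-10 + 5*1)*(-12) = (-10 + 5)*(-12) = -5*(-12) = 60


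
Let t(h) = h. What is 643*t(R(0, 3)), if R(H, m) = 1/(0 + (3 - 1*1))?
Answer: 643/2 ≈ 321.50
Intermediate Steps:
R(H, m) = 1/2 (R(H, m) = 1/(0 + (3 - 1)) = 1/(0 + 2) = 1/2)
643*t(R(0, 3)) = 643*(1/2) = 643/2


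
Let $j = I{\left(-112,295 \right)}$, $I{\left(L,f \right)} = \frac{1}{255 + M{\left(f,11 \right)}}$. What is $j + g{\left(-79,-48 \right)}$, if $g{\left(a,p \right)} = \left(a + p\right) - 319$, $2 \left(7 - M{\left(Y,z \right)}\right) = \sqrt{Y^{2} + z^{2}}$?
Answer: $- \frac{41796366}{93715} + \frac{\sqrt{87146}}{93715} \approx -445.99$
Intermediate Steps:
$M{\left(Y,z \right)} = 7 - \frac{\sqrt{Y^{2} + z^{2}}}{2}$
$I{\left(L,f \right)} = \frac{1}{262 - \frac{\sqrt{121 + f^{2}}}{2}}$ ($I{\left(L,f \right)} = \frac{1}{255 - \left(-7 + \frac{\sqrt{f^{2} + 11^{2}}}{2}\right)} = \frac{1}{255 - \left(-7 + \frac{\sqrt{f^{2} + 121}}{2}\right)} = \frac{1}{255 - \left(-7 + \frac{\sqrt{121 + f^{2}}}{2}\right)} = \frac{1}{262 - \frac{\sqrt{121 + f^{2}}}{2}}$)
$g{\left(a,p \right)} = -319 + a + p$
$j = - \frac{2}{-524 + \sqrt{87146}}$ ($j = - \frac{2}{-524 + \sqrt{121 + 295^{2}}} = - \frac{2}{-524 + \sqrt{121 + 87025}} = - \frac{2}{-524 + \sqrt{87146}} \approx 0.0087415$)
$j + g{\left(-79,-48 \right)} = \left(\frac{524}{93715} + \frac{\sqrt{87146}}{93715}\right) - 446 = - \frac{41796366}{93715} + \frac{\sqrt{87146}}{93715}$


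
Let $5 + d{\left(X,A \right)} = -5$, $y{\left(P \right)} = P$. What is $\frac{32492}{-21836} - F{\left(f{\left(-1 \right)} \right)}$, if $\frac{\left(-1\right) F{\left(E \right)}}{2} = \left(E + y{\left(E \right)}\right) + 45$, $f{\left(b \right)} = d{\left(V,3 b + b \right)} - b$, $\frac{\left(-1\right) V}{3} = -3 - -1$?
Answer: $\frac{286663}{5459} \approx 52.512$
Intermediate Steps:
$V = 6$ ($V = - 3 \left(-3 - -1\right) = - 3 \left(-3 + 1\right) = \left(-3\right) \left(-2\right) = 6$)
$d{\left(X,A \right)} = -10$ ($d{\left(X,A \right)} = -5 - 5 = -10$)
$f{\left(b \right)} = -10 - b$
$F{\left(E \right)} = -90 - 4 E$ ($F{\left(E \right)} = - 2 \left(\left(E + E\right) + 45\right) = - 2 \left(2 E + 45\right) = - 2 \left(45 + 2 E\right) = -90 - 4 E$)
$\frac{32492}{-21836} - F{\left(f{\left(-1 \right)} \right)} = \frac{32492}{-21836} - \left(-90 - 4 \left(-10 - -1\right)\right) = 32492 \left(- \frac{1}{21836}\right) - \left(-90 - 4 \left(-10 + 1\right)\right) = - \frac{8123}{5459} - \left(-90 - -36\right) = - \frac{8123}{5459} - \left(-90 + 36\right) = - \frac{8123}{5459} - -54 = - \frac{8123}{5459} + 54 = \frac{286663}{5459}$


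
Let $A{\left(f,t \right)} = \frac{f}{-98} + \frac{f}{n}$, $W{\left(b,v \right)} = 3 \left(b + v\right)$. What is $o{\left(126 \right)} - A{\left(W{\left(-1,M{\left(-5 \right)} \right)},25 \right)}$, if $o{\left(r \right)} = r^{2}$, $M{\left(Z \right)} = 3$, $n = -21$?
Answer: $\frac{777941}{49} \approx 15876.0$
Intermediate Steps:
$W{\left(b,v \right)} = 3 b + 3 v$
$A{\left(f,t \right)} = - \frac{17 f}{294}$ ($A{\left(f,t \right)} = \frac{f}{-98} + \frac{f}{-21} = f \left(- \frac{1}{98}\right) + f \left(- \frac{1}{21}\right) = - \frac{f}{98} - \frac{f}{21} = - \frac{17 f}{294}$)
$o{\left(126 \right)} - A{\left(W{\left(-1,M{\left(-5 \right)} \right)},25 \right)} = 126^{2} - - \frac{17 \left(3 \left(-1\right) + 3 \cdot 3\right)}{294} = 15876 - - \frac{17 \left(-3 + 9\right)}{294} = 15876 - \left(- \frac{17}{294}\right) 6 = 15876 - - \frac{17}{49} = 15876 + \frac{17}{49} = \frac{777941}{49}$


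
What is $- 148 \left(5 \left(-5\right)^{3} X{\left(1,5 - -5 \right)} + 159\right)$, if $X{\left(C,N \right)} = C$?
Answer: $68968$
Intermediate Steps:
$- 148 \left(5 \left(-5\right)^{3} X{\left(1,5 - -5 \right)} + 159\right) = - 148 \left(5 \left(-5\right)^{3} \cdot 1 + 159\right) = - 148 \left(5 \left(-125\right) 1 + 159\right) = - 148 \left(\left(-625\right) 1 + 159\right) = - 148 \left(-625 + 159\right) = \left(-148\right) \left(-466\right) = 68968$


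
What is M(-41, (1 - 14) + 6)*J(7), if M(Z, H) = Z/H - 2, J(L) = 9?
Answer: 243/7 ≈ 34.714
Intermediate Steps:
M(Z, H) = -2 + Z/H (M(Z, H) = Z/H - 2 = -2 + Z/H)
M(-41, (1 - 14) + 6)*J(7) = (-2 - 41/((1 - 14) + 6))*9 = (-2 - 41/(-13 + 6))*9 = (-2 - 41/(-7))*9 = (-2 - 41*(-⅐))*9 = (-2 + 41/7)*9 = (27/7)*9 = 243/7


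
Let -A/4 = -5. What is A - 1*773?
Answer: -753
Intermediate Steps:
A = 20 (A = -4*(-5) = 20)
A - 1*773 = 20 - 1*773 = 20 - 773 = -753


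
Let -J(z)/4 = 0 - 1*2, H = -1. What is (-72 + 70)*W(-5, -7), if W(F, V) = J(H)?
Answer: -16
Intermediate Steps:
J(z) = 8 (J(z) = -4*(0 - 1*2) = -4*(0 - 2) = -4*(-2) = 8)
W(F, V) = 8
(-72 + 70)*W(-5, -7) = (-72 + 70)*8 = -2*8 = -16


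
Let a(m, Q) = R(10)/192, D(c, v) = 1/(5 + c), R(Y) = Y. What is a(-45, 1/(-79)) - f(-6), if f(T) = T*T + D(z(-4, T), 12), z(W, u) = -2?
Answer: -1161/32 ≈ -36.281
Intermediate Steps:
f(T) = 1/3 + T**2 (f(T) = T*T + 1/(5 - 2) = T**2 + 1/3 = 1/3 + T**2)
a(m, Q) = 5/96 (a(m, Q) = 10/192 = 10*(1/192) = 5/96)
a(-45, 1/(-79)) - f(-6) = 5/96 - (1/3 + (-6)**2) = 5/96 - (1/3 + 36) = 5/96 - 1*109/3 = 5/96 - 109/3 = -1161/32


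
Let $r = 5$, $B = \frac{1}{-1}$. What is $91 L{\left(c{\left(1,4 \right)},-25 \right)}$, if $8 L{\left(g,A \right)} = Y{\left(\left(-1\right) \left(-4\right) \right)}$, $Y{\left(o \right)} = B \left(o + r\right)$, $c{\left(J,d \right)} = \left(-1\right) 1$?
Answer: $- \frac{819}{8} \approx -102.38$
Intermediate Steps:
$B = -1$
$c{\left(J,d \right)} = -1$
$Y{\left(o \right)} = -5 - o$ ($Y{\left(o \right)} = - (o + 5) = - (5 + o) = -5 - o$)
$L{\left(g,A \right)} = - \frac{9}{8}$ ($L{\left(g,A \right)} = \frac{-5 - \left(-1\right) \left(-4\right)}{8} = \frac{-5 - 4}{8} = \frac{1}{8} \left(-9\right) = - \frac{9}{8}$)
$91 L{\left(c{\left(1,4 \right)},-25 \right)} = 91 \left(- \frac{9}{8}\right) = - \frac{819}{8}$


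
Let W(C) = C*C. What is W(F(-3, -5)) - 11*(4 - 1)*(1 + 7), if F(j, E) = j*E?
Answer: -39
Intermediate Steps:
F(j, E) = E*j
W(C) = C²
W(F(-3, -5)) - 11*(4 - 1)*(1 + 7) = (-5*(-3))² - 11*(4 - 1)*(1 + 7) = 15² - 33*8 = 225 - 11*24 = 225 - 264 = -39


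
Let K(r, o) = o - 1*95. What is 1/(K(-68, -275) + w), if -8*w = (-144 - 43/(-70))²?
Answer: -39200/115245369 ≈ -0.00034014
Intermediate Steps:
K(r, o) = -95 + o (K(r, o) = o - 95 = -95 + o)
w = -100741369/39200 (w = -(-144 - 43/(-70))²/8 = -(-144 - 43*(-1/70))²/8 = -(-144 + 43/70)²/8 = -(-10037/70)²/8 = -⅛*100741369/4900 = -100741369/39200 ≈ -2569.9)
1/(K(-68, -275) + w) = 1/((-95 - 275) - 100741369/39200) = 1/(-370 - 100741369/39200) = 1/(-115245369/39200) = -39200/115245369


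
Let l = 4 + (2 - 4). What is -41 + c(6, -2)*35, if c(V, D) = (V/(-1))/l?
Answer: -146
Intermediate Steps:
l = 2 (l = 4 - 2 = 2)
c(V, D) = -V/2 (c(V, D) = (V/(-1))/2 = (V*(-1))*(1/2) = -V*(1/2) = -V/2)
-41 + c(6, -2)*35 = -41 - 1/2*6*35 = -41 - 3*35 = -41 - 105 = -146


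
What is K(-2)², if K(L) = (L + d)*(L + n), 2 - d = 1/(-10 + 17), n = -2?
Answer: 16/49 ≈ 0.32653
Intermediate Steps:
d = 13/7 (d = 2 - 1/(-10 + 17) = 2 - 1/7 = 2 - 1*⅐ = 2 - ⅐ = 13/7 ≈ 1.8571)
K(L) = (-2 + L)*(13/7 + L) (K(L) = (L + 13/7)*(L - 2) = (13/7 + L)*(-2 + L) = (-2 + L)*(13/7 + L))
K(-2)² = (-26/7 + (-2)² - ⅐*(-2))² = (-26/7 + 4 + 2/7)² = (4/7)² = 16/49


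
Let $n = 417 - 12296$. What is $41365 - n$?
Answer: $53244$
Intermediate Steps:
$n = -11879$ ($n = 417 - 12296 = -11879$)
$41365 - n = 41365 - -11879 = 41365 + 11879 = 53244$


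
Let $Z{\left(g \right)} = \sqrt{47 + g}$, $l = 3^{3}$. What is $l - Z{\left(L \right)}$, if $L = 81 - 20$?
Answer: $27 - 6 \sqrt{3} \approx 16.608$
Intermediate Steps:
$L = 61$
$l = 27$
$l - Z{\left(L \right)} = 27 - \sqrt{47 + 61} = 27 - \sqrt{108} = 27 - 6 \sqrt{3}$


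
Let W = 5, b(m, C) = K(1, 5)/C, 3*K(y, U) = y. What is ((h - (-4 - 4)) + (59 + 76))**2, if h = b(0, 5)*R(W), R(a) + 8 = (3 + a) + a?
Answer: 184900/9 ≈ 20544.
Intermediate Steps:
K(y, U) = y/3
b(m, C) = 1/(3*C) (b(m, C) = ((1/3)*1)/C = 1/(3*C))
R(a) = -5 + 2*a (R(a) = -8 + ((3 + a) + a) = -8 + (3 + 2*a) = -5 + 2*a)
h = 1/3 (h = ((1/3)/5)*(-5 + 2*5) = ((1/3)*(1/5))*(-5 + 10) = (1/15)*5 = 1/3 ≈ 0.33333)
((h - (-4 - 4)) + (59 + 76))**2 = ((1/3 - (-4 - 4)) + (59 + 76))**2 = ((1/3 - 1*(-8)) + 135)**2 = ((1/3 + 8) + 135)**2 = (25/3 + 135)**2 = (430/3)**2 = 184900/9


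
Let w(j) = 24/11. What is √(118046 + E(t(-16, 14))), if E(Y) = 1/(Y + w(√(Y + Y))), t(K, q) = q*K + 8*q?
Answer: √43065066214/604 ≈ 343.58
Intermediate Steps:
w(j) = 24/11 (w(j) = 24*(1/11) = 24/11)
t(K, q) = 8*q + K*q (t(K, q) = K*q + 8*q = 8*q + K*q)
E(Y) = 1/(24/11 + Y) (E(Y) = 1/(Y + 24/11) = 1/(24/11 + Y))
√(118046 + E(t(-16, 14))) = √(118046 + 11/(24 + 11*(14*(8 - 16)))) = √(118046 + 11/(24 + 11*(14*(-8)))) = √(118046 + 11/(24 + 11*(-112))) = √(118046 + 11/(24 - 1232)) = √(118046 + 11/(-1208)) = √(118046 + 11*(-1/1208)) = √(118046 - 11/1208) = √(142599557/1208) = √43065066214/604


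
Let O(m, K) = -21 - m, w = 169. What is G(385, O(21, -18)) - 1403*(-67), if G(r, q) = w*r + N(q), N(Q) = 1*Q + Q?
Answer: 158982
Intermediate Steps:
N(Q) = 2*Q (N(Q) = Q + Q = 2*Q)
G(r, q) = 2*q + 169*r (G(r, q) = 169*r + 2*q = 2*q + 169*r)
G(385, O(21, -18)) - 1403*(-67) = (2*(-21 - 1*21) + 169*385) - 1403*(-67) = (2*(-21 - 21) + 65065) + 94001 = (2*(-42) + 65065) + 94001 = (-84 + 65065) + 94001 = 64981 + 94001 = 158982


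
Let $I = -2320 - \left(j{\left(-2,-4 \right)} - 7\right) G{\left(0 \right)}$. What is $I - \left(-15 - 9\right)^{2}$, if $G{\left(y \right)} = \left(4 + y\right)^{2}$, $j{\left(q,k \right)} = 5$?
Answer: $-2864$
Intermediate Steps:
$I = -2288$ ($I = -2320 - \left(5 - 7\right) \left(4 + 0\right)^{2} = -2320 - - 2 \cdot 4^{2} = -2320 - \left(-2\right) 16 = -2320 - -32 = -2320 + 32 = -2288$)
$I - \left(-15 - 9\right)^{2} = -2288 - \left(-15 - 9\right)^{2} = -2288 - \left(-24\right)^{2} = -2288 - 576 = -2864$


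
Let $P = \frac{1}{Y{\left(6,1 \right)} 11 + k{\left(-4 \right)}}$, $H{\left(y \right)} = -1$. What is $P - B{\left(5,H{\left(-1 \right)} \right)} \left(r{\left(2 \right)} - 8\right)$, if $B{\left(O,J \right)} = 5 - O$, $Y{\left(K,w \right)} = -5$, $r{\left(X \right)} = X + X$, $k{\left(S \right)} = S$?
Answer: $- \frac{1}{59} \approx -0.016949$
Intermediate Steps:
$r{\left(X \right)} = 2 X$
$P = - \frac{1}{59}$ ($P = \frac{1}{\left(-5\right) 11 - 4} = \frac{1}{-55 - 4} = \frac{1}{-59} = - \frac{1}{59} \approx -0.016949$)
$P - B{\left(5,H{\left(-1 \right)} \right)} \left(r{\left(2 \right)} - 8\right) = - \frac{1}{59} - \left(5 - 5\right) \left(2 \cdot 2 - 8\right) = - \frac{1}{59} - \left(5 - 5\right) \left(4 - 8\right) = - \frac{1}{59} - 0 \left(-4\right) = - \frac{1}{59} - 0 = - \frac{1}{59} + 0 = - \frac{1}{59}$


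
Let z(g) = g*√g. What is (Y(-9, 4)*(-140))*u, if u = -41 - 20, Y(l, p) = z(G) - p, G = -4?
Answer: -34160 - 68320*I ≈ -34160.0 - 68320.0*I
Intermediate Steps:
z(g) = g^(3/2)
Y(l, p) = -p - 8*I (Y(l, p) = (-4)^(3/2) - p = -8*I - p = -p - 8*I)
u = -61
(Y(-9, 4)*(-140))*u = ((-1*4 - 8*I)*(-140))*(-61) = ((-4 - 8*I)*(-140))*(-61) = (560 + 1120*I)*(-61) = -34160 - 68320*I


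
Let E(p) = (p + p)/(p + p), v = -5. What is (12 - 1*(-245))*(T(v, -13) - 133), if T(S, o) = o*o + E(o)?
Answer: 9509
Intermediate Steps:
E(p) = 1 (E(p) = (2*p)/((2*p)) = (2*p)*(1/(2*p)) = 1)
T(S, o) = 1 + o² (T(S, o) = o*o + 1 = o² + 1 = 1 + o²)
(12 - 1*(-245))*(T(v, -13) - 133) = (12 - 1*(-245))*((1 + (-13)²) - 133) = (12 + 245)*((1 + 169) - 133) = 257*(170 - 133) = 257*37 = 9509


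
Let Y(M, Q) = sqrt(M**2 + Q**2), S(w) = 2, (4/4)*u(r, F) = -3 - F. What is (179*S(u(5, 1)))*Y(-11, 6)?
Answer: 358*sqrt(157) ≈ 4485.7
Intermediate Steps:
u(r, F) = -3 - F
(179*S(u(5, 1)))*Y(-11, 6) = (179*2)*sqrt((-11)**2 + 6**2) = 358*sqrt(121 + 36) = 358*sqrt(157)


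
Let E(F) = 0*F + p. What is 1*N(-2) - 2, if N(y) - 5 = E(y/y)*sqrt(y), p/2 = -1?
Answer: 3 - 2*I*sqrt(2) ≈ 3.0 - 2.8284*I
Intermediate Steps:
p = -2 (p = 2*(-1) = -2)
E(F) = -2 (E(F) = 0*F - 2 = 0 - 2 = -2)
N(y) = 5 - 2*sqrt(y)
1*N(-2) - 2 = 1*(5 - 2*I*sqrt(2)) - 2 = (5 - 2*I*sqrt(2)) - 2 = 3 - 2*I*sqrt(2)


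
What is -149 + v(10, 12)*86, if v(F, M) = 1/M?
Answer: -851/6 ≈ -141.83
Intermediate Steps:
-149 + v(10, 12)*86 = -149 + 86/12 = -149 + (1/12)*86 = -149 + 43/6 = -851/6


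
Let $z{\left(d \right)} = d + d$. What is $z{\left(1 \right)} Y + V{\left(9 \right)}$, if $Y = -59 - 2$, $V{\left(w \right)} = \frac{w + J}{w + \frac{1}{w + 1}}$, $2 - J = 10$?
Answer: $- \frac{11092}{91} \approx -121.89$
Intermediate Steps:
$J = -8$ ($J = 2 - 10 = -8$)
$z{\left(d \right)} = 2 d$
$V{\left(w \right)} = \frac{-8 + w}{w + \frac{1}{1 + w}}$ ($V{\left(w \right)} = \frac{w - 8}{w + \frac{1}{w + 1}} = \frac{-8 + w}{w + \frac{1}{1 + w}}$)
$Y = -61$ ($Y = -59 - 2 = -61$)
$z{\left(1 \right)} Y + V{\left(9 \right)} = 2 \cdot 1 \left(-61\right) + \frac{-8 + 9^{2} - 63}{1 + 9 + 9^{2}} = 2 \left(-61\right) + \frac{-8 + 81 - 63}{1 + 9 + 81} = -122 + \frac{1}{91} \cdot 10 = -122 + \frac{10}{91} = - \frac{11092}{91}$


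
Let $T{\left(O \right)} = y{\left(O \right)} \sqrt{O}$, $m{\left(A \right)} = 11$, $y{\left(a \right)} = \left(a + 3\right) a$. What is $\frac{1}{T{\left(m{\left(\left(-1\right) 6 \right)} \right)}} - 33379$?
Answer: $-33379 + \frac{\sqrt{11}}{1694} \approx -33379.0$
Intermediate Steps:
$y{\left(a \right)} = a \left(3 + a\right)$ ($y{\left(a \right)} = \left(3 + a\right) a = a \left(3 + a\right)$)
$T{\left(O \right)} = O^{\frac{3}{2}} \left(3 + O\right)$ ($T{\left(O \right)} = O \left(3 + O\right) \sqrt{O} = O^{\frac{3}{2}} \left(3 + O\right)$)
$\frac{1}{T{\left(m{\left(\left(-1\right) 6 \right)} \right)}} - 33379 = \frac{1}{11^{\frac{3}{2}} \left(3 + 11\right)} - 33379 = \frac{1}{11 \sqrt{11} \cdot 14} - 33379 = \frac{1}{154 \sqrt{11}} - 33379 = \frac{\sqrt{11}}{1694} - 33379 = -33379 + \frac{\sqrt{11}}{1694}$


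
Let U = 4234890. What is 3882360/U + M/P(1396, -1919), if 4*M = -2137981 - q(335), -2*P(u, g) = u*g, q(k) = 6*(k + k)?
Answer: 390998538213/756329897224 ≈ 0.51697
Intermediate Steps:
q(k) = 12*k (q(k) = 6*(2*k) = 12*k)
P(u, g) = -g*u/2 (P(u, g) = -u*g/2 = -g*u/2)
M = -2142001/4 (M = (-2137981 - 12*335)/4 = (-2137981 - 1*4020)/4 = (-2137981 - 4020)/4 = (¼)*(-2142001) = -2142001/4 ≈ -5.3550e+5)
3882360/U + M/P(1396, -1919) = 3882360/4234890 - 2142001/(4*((-½*(-1919)*1396))) = 3882360*(1/4234890) - 2142001/4/1339462 = 129412/141163 - 2142001/4*1/1339462 = 129412/141163 - 2142001/5357848 = 390998538213/756329897224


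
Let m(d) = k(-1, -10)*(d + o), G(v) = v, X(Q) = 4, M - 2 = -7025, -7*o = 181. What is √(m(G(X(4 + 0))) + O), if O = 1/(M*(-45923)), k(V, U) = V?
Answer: 2*√27850648947693078633/2257620603 ≈ 4.6752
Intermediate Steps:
o = -181/7 (o = -⅐*181 = -181/7 ≈ -25.857)
M = -7023 (M = 2 - 7025 = -7023)
m(d) = 181/7 - d (m(d) = -(d - 181/7) = -(-181/7 + d) = 181/7 - d)
O = 1/322517229 (O = 1/(-7023*(-45923)) = -1/7023*(-1/45923) = 1/322517229 ≈ 3.1006e-9)
√(m(G(X(4 + 0))) + O) = √((181/7 - 1*4) + 1/322517229) = √((181/7 - 4) + 1/322517229) = √(153/7 + 1/322517229) = √(49345136044/2257620603) = 2*√27850648947693078633/2257620603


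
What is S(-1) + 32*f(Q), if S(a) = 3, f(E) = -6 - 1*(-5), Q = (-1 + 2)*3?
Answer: -29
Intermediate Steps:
Q = 3 (Q = 1*3 = 3)
f(E) = -1 (f(E) = -6 + 5 = -1)
S(-1) + 32*f(Q) = 3 + 32*(-1) = 3 - 32 = -29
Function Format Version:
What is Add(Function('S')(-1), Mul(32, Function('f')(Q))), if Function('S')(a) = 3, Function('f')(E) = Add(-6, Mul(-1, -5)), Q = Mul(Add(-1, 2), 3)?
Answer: -29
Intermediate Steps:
Q = 3 (Q = Mul(1, 3) = 3)
Function('f')(E) = -1 (Function('f')(E) = Add(-6, 5) = -1)
Add(Function('S')(-1), Mul(32, Function('f')(Q))) = Add(3, Mul(32, -1)) = Add(3, -32) = -29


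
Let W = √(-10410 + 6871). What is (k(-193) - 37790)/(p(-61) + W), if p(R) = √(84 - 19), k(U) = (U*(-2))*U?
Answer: -112288/(√65 + I*√3539) ≈ -251.19 + 1853.5*I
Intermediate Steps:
k(U) = -2*U² (k(U) = (-2*U)*U = -2*U²)
W = I*√3539 (W = √(-3539) = I*√3539 ≈ 59.49*I)
p(R) = √65
(k(-193) - 37790)/(p(-61) + W) = (-2*(-193)² - 37790)/(√65 + I*√3539) = (-2*37249 - 37790)/(√65 + I*√3539) = (-74498 - 37790)/(√65 + I*√3539) = -112288/(√65 + I*√3539)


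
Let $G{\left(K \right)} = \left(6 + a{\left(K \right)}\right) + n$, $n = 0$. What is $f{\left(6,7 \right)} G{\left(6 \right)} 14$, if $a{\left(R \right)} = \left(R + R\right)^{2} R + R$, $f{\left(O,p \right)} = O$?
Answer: $73584$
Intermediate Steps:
$a{\left(R \right)} = R + 4 R^{3}$ ($a{\left(R \right)} = \left(2 R\right)^{2} R + R = 4 R^{2} R + R = 4 R^{3} + R = R + 4 R^{3}$)
$G{\left(K \right)} = 6 + K + 4 K^{3}$ ($G{\left(K \right)} = \left(6 + \left(K + 4 K^{3}\right)\right) + 0 = \left(6 + K + 4 K^{3}\right) + 0 = 6 + K + 4 K^{3}$)
$f{\left(6,7 \right)} G{\left(6 \right)} 14 = 6 \left(6 + 6 + 4 \cdot 6^{3}\right) 14 = 6 \left(6 + 6 + 4 \cdot 216\right) 14 = 6 \left(6 + 6 + 864\right) 14 = 6 \cdot 876 \cdot 14 = 5256 \cdot 14 = 73584$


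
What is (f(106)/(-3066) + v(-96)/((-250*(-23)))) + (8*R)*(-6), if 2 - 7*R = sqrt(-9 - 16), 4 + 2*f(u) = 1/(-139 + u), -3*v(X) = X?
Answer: -7974987929/581773500 + 240*I/7 ≈ -13.708 + 34.286*I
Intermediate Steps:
v(X) = -X/3
f(u) = -2 + 1/(2*(-139 + u))
R = 2/7 - 5*I/7 (R = 2/7 - sqrt(-9 - 16)/7 = 2/7 - 5*I/7 ≈ 0.28571 - 0.71429*I)
(f(106)/(-3066) + v(-96)/((-250*(-23)))) + (8*R)*(-6) = (((557 - 4*106)/(2*(-139 + 106)))/(-3066) + (-1/3*(-96))/((-250*(-23)))) + (8*(2/7 - 5*I/7))*(-6) = (((1/2)*(557 - 424)/(-33))*(-1/3066) + 32/5750) + (16/7 - 40*I/7)*(-6) = (((1/2)*(-1/33)*133)*(-1/3066) + 32*(1/5750)) + (-96/7 + 240*I/7) = (-133/66*(-1/3066) + 16/2875) + (-96/7 + 240*I/7) = (19/28908 + 16/2875) + (-96/7 + 240*I/7) = 517153/83110500 + (-96/7 + 240*I/7) = -7974987929/581773500 + 240*I/7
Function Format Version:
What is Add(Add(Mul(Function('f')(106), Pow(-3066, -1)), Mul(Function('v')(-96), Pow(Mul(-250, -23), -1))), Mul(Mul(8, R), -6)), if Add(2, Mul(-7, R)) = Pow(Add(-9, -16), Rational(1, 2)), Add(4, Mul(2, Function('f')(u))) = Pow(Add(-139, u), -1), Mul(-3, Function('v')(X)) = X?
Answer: Add(Rational(-7974987929, 581773500), Mul(Rational(240, 7), I)) ≈ Add(-13.708, Mul(34.286, I))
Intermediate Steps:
Function('v')(X) = Mul(Rational(-1, 3), X)
Function('f')(u) = Add(-2, Mul(Rational(1, 2), Pow(Add(-139, u), -1)))
R = Add(Rational(2, 7), Mul(Rational(-5, 7), I)) (R = Add(Rational(2, 7), Mul(Rational(-1, 7), Pow(Add(-9, -16), Rational(1, 2)))) = Add(Rational(2, 7), Mul(Rational(-1, 7), Pow(-25, Rational(1, 2)))) = Add(Rational(2, 7), Mul(Rational(-1, 7), Mul(5, I))) = Add(Rational(2, 7), Mul(Rational(-5, 7), I)) ≈ Add(0.28571, Mul(-0.71429, I)))
Add(Add(Mul(Function('f')(106), Pow(-3066, -1)), Mul(Function('v')(-96), Pow(Mul(-250, -23), -1))), Mul(Mul(8, R), -6)) = Add(Add(Mul(Mul(Rational(1, 2), Pow(Add(-139, 106), -1), Add(557, Mul(-4, 106))), Pow(-3066, -1)), Mul(Mul(Rational(-1, 3), -96), Pow(Mul(-250, -23), -1))), Mul(Mul(8, Add(Rational(2, 7), Mul(Rational(-5, 7), I))), -6)) = Add(Add(Mul(Mul(Rational(1, 2), Pow(-33, -1), Add(557, -424)), Rational(-1, 3066)), Mul(32, Pow(5750, -1))), Mul(Add(Rational(16, 7), Mul(Rational(-40, 7), I)), -6)) = Add(Add(Mul(Mul(Rational(1, 2), Rational(-1, 33), 133), Rational(-1, 3066)), Mul(32, Rational(1, 5750))), Add(Rational(-96, 7), Mul(Rational(240, 7), I))) = Add(Add(Mul(Rational(-133, 66), Rational(-1, 3066)), Rational(16, 2875)), Add(Rational(-96, 7), Mul(Rational(240, 7), I))) = Add(Add(Rational(19, 28908), Rational(16, 2875)), Add(Rational(-96, 7), Mul(Rational(240, 7), I))) = Add(Rational(517153, 83110500), Add(Rational(-96, 7), Mul(Rational(240, 7), I))) = Add(Rational(-7974987929, 581773500), Mul(Rational(240, 7), I))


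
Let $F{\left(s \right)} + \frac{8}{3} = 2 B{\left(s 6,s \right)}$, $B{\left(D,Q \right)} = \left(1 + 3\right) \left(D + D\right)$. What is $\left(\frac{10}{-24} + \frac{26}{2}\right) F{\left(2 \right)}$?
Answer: $\frac{21442}{9} \approx 2382.4$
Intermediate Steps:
$B{\left(D,Q \right)} = 8 D$ ($B{\left(D,Q \right)} = 4 \cdot 2 D = 8 D$)
$F{\left(s \right)} = - \frac{8}{3} + 96 s$ ($F{\left(s \right)} = - \frac{8}{3} + 2 \cdot 8 s 6 = - \frac{8}{3} + 2 \cdot 8 \cdot 6 s = - \frac{8}{3} + 2 \cdot 48 s = - \frac{8}{3} + 96 s$)
$\left(\frac{10}{-24} + \frac{26}{2}\right) F{\left(2 \right)} = \left(\frac{10}{-24} + \frac{26}{2}\right) \left(- \frac{8}{3} + 96 \cdot 2\right) = \left(10 \left(- \frac{1}{24}\right) + 26 \cdot \frac{1}{2}\right) \left(- \frac{8}{3} + 192\right) = \left(- \frac{5}{12} + 13\right) \frac{568}{3} = \frac{151}{12} \cdot \frac{568}{3} = \frac{21442}{9}$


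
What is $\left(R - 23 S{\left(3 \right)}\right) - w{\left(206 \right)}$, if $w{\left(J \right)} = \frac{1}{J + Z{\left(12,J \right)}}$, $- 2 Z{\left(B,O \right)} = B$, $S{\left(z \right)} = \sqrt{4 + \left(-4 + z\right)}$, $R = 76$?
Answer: $\frac{15199}{200} - 23 \sqrt{3} \approx 36.158$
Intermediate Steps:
$S{\left(z \right)} = \sqrt{z}$
$Z{\left(B,O \right)} = - \frac{B}{2}$
$w{\left(J \right)} = \frac{1}{-6 + J}$ ($w{\left(J \right)} = \frac{1}{J - 6} = \frac{1}{-6 + J}$)
$\left(R - 23 S{\left(3 \right)}\right) - w{\left(206 \right)} = \left(76 - 23 \sqrt{3}\right) - \frac{1}{-6 + 206} = \left(76 - 23 \sqrt{3}\right) - \frac{1}{200} = \frac{15199}{200} - 23 \sqrt{3}$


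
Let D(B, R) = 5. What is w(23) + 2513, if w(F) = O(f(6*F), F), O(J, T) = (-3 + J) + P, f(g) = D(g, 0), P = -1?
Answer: 2514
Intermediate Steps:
f(g) = 5
O(J, T) = -4 + J (O(J, T) = (-3 + J) - 1 = -4 + J)
w(F) = 1 (w(F) = -4 + 5 = 1)
w(23) + 2513 = 1 + 2513 = 2514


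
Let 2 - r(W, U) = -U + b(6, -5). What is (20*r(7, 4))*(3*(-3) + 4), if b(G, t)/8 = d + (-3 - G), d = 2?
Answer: -6200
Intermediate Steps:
b(G, t) = -8 - 8*G (b(G, t) = 8*(2 + (-3 - G)) = 8*(-1 - G) = -8 - 8*G)
r(W, U) = 58 + U (r(W, U) = 2 - (-U + (-8 - 8*6)) = 2 - (-U + (-8 - 48)) = 2 - (-U - 56) = 2 - (-56 - U) = 2 + (56 + U) = 58 + U)
(20*r(7, 4))*(3*(-3) + 4) = (20*(58 + 4))*(3*(-3) + 4) = (20*62)*(-9 + 4) = 1240*(-5) = -6200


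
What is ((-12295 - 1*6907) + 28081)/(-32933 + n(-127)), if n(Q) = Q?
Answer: -8879/33060 ≈ -0.26857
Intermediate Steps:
((-12295 - 1*6907) + 28081)/(-32933 + n(-127)) = ((-12295 - 1*6907) + 28081)/(-32933 - 127) = ((-12295 - 6907) + 28081)/(-33060) = (-19202 + 28081)*(-1/33060) = 8879*(-1/33060) = -8879/33060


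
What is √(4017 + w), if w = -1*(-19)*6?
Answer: 9*√51 ≈ 64.273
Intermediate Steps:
w = 114 (w = 19*6 = 114)
√(4017 + w) = √(4017 + 114) = √4131 = 9*√51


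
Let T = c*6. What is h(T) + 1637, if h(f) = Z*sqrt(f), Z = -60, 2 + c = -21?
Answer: 1637 - 60*I*sqrt(138) ≈ 1637.0 - 704.84*I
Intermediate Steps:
c = -23 (c = -2 - 21 = -23)
T = -138 (T = -23*6 = -138)
h(f) = -60*sqrt(f)
h(T) + 1637 = -60*I*sqrt(138) + 1637 = 1637 - 60*I*sqrt(138)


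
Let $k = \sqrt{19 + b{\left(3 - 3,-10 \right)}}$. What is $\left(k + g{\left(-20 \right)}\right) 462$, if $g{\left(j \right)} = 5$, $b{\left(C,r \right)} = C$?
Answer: $2310 + 462 \sqrt{19} \approx 4323.8$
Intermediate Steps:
$k = \sqrt{19}$ ($k = \sqrt{19 + \left(3 - 3\right)} = \sqrt{19 + 0} = \sqrt{19} \approx 4.3589$)
$\left(k + g{\left(-20 \right)}\right) 462 = \left(\sqrt{19} + 5\right) 462 = \left(5 + \sqrt{19}\right) 462 = 2310 + 462 \sqrt{19}$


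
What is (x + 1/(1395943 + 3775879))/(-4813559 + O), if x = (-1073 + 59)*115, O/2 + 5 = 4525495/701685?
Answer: 84635302915732203/3493669314090445210 ≈ 0.024225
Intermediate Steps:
O = 406828/140337 (O = -10 + 2*(4525495/701685) = -10 + 2*(4525495*(1/701685)) = -10 + 2*(905099/140337) = -10 + 1810198/140337 = 406828/140337 ≈ 2.8989)
x = -116610 (x = -1014*115 = -116610)
(x + 1/(1395943 + 3775879))/(-4813559 + O) = (-116610 + 1/(1395943 + 3775879))/(-4813559 + 406828/140337) = (-116610 + 1/5171822)/(-675520022555/140337) = (-116610 + 1/5171822)*(-140337/675520022555) = -603086163419/5171822*(-140337/675520022555) = 84635302915732203/3493669314090445210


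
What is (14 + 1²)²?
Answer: 225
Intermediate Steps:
(14 + 1²)² = (14 + 1)² = 15² = 225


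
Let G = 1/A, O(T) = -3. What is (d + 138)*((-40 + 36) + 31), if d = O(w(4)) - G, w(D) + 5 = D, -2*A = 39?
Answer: 47403/13 ≈ 3646.4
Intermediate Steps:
A = -39/2 (A = -½*39 = -39/2 ≈ -19.500)
w(D) = -5 + D
G = -2/39 (G = 1/(-39/2) = -2/39 ≈ -0.051282)
d = -115/39 (d = -3 - 1*(-2/39) = -3 + 2/39 = -115/39 ≈ -2.9487)
(d + 138)*((-40 + 36) + 31) = (-115/39 + 138)*((-40 + 36) + 31) = 5267*(-4 + 31)/39 = (5267/39)*27 = 47403/13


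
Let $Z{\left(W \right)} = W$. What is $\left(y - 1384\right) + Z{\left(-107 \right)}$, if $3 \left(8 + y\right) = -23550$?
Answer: $-9349$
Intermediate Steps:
$y = -7858$ ($y = -8 + \frac{1}{3} \left(-23550\right) = -8 - 7850 = -7858$)
$\left(y - 1384\right) + Z{\left(-107 \right)} = \left(-7858 - 1384\right) - 107 = -9242 - 107 = -9349$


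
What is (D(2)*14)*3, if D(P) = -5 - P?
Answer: -294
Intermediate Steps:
(D(2)*14)*3 = ((-5 - 1*2)*14)*3 = ((-5 - 2)*14)*3 = -7*14*3 = -98*3 = -294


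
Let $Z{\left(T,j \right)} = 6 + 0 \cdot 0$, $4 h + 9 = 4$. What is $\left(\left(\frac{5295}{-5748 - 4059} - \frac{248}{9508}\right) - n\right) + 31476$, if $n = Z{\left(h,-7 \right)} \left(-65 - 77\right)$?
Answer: $\frac{251197513381}{7770413} \approx 32327.0$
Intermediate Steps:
$h = - \frac{5}{4}$ ($h = - \frac{9}{4} + \frac{1}{4} \cdot 4 = - \frac{9}{4} + 1 = - \frac{5}{4} \approx -1.25$)
$Z{\left(T,j \right)} = 6$ ($Z{\left(T,j \right)} = 6 + 0 = 6$)
$n = -852$ ($n = 6 \left(-65 - 77\right) = 6 \left(-142\right) = -852$)
$\left(\left(\frac{5295}{-5748 - 4059} - \frac{248}{9508}\right) - n\right) + 31476 = \left(\left(\frac{5295}{-5748 - 4059} - \frac{248}{9508}\right) - -852\right) + 31476 = \left(\left(\frac{5295}{-5748 - 4059} - \frac{62}{2377}\right) + 852\right) + 31476 = \left(\left(\frac{5295}{-9807} - \frac{62}{2377}\right) + 852\right) + 31476 = \left(\left(5295 \left(- \frac{1}{9807}\right) - \frac{62}{2377}\right) + 852\right) + 31476 = \left(\left(- \frac{1765}{3269} - \frac{62}{2377}\right) + 852\right) + 31476 = \left(- \frac{4398083}{7770413} + 852\right) + 31476 = \frac{6615993793}{7770413} + 31476 = \frac{251197513381}{7770413}$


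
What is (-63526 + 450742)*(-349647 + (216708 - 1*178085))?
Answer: -120433469184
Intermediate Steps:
(-63526 + 450742)*(-349647 + (216708 - 1*178085)) = 387216*(-349647 + (216708 - 178085)) = 387216*(-349647 + 38623) = 387216*(-311024) = -120433469184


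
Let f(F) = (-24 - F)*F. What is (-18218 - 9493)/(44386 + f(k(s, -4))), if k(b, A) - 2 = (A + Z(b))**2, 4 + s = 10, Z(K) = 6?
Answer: -27711/44206 ≈ -0.62686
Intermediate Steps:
s = 6 (s = -4 + 10 = 6)
k(b, A) = 2 + (6 + A)**2 (k(b, A) = 2 + (A + 6)**2 = 2 + (6 + A)**2)
f(F) = F*(-24 - F)
(-18218 - 9493)/(44386 + f(k(s, -4))) = (-18218 - 9493)/(44386 - (2 + (6 - 4)**2)*(24 + (2 + (6 - 4)**2))) = -27711/(44386 - (2 + 2**2)*(24 + (2 + 2**2))) = -27711/(44386 - (2 + 4)*(24 + (2 + 4))) = -27711/(44386 - 1*6*(24 + 6)) = -27711/(44386 - 1*6*30) = -27711/(44386 - 180) = -27711/44206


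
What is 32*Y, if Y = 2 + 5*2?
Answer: 384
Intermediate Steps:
Y = 12 (Y = 2 + 10 = 12)
32*Y = 32*12 = 384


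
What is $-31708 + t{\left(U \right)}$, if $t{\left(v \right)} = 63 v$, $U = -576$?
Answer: $-67996$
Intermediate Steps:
$-31708 + t{\left(U \right)} = -31708 + 63 \left(-576\right) = -31708 - 36288 = -67996$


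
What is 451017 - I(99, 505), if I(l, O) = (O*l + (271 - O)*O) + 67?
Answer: 519125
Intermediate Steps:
I(l, O) = 67 + O*l + O*(271 - O) (I(l, O) = (O*l + O*(271 - O)) + 67 = 67 + O*l + O*(271 - O))
451017 - I(99, 505) = 451017 - (67 - 1*505² + 271*505 + 505*99) = 451017 - (67 - 1*255025 + 136855 + 49995) = 451017 - (67 - 255025 + 136855 + 49995) = 451017 - 1*(-68108) = 451017 + 68108 = 519125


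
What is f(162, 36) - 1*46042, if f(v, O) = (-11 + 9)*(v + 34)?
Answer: -46434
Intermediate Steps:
f(v, O) = -68 - 2*v (f(v, O) = -2*(34 + v) = -68 - 2*v)
f(162, 36) - 1*46042 = (-68 - 2*162) - 1*46042 = (-68 - 324) - 46042 = -392 - 46042 = -46434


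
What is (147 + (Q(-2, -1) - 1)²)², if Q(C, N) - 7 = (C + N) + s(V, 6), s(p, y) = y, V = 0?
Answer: 51984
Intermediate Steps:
Q(C, N) = 13 + C + N (Q(C, N) = 7 + ((C + N) + 6) = 7 + (6 + C + N) = 13 + C + N)
(147 + (Q(-2, -1) - 1)²)² = (147 + ((13 - 2 - 1) - 1)²)² = (147 + (10 - 1)²)² = (147 + 9²)² = (147 + 81)² = 228² = 51984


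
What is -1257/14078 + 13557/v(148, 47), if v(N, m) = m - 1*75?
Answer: -95445321/197092 ≈ -484.27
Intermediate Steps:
v(N, m) = -75 + m (v(N, m) = m - 75 = -75 + m)
-1257/14078 + 13557/v(148, 47) = -1257/14078 + 13557/(-75 + 47) = -1257*1/14078 + 13557/(-28) = -1257/14078 + 13557*(-1/28) = -1257/14078 - 13557/28 = -95445321/197092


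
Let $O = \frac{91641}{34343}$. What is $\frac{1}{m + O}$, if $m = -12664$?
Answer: $- \frac{34343}{434828111} \approx -7.8981 \cdot 10^{-5}$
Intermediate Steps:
$O = \frac{91641}{34343}$ ($O = 91641 \cdot \frac{1}{34343} = \frac{91641}{34343} \approx 2.6684$)
$\frac{1}{m + O} = \frac{1}{-12664 + \frac{91641}{34343}} = \frac{1}{- \frac{434828111}{34343}} = - \frac{34343}{434828111}$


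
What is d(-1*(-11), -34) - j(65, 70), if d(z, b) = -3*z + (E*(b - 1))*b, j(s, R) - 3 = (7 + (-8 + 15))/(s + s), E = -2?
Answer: -157047/65 ≈ -2416.1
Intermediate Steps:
j(s, R) = 3 + 7/s (j(s, R) = 3 + (7 + (-8 + 15))/(s + s) = 3 + (7 + 7)/((2*s)) = 3 + 14*(1/(2*s)) = 3 + 7/s)
d(z, b) = -3*z + b*(2 - 2*b) (d(z, b) = -3*z + (-2*(b - 1))*b = -3*z + (-2*(-1 + b))*b = -3*z + (2 - 2*b)*b = -3*z + b*(2 - 2*b))
d(-1*(-11), -34) - j(65, 70) = (-(-3)*(-11) - 2*(-34)² + 2*(-34)) - (3 + 7/65) = (-3*11 - 2*1156 - 68) - (3 + 7*(1/65)) = (-33 - 2312 - 68) - (3 + 7/65) = -2413 - 1*202/65 = -2413 - 202/65 = -157047/65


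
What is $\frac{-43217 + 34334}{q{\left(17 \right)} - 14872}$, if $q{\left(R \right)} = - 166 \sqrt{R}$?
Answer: $\frac{33026994}{55176983} - \frac{737289 \sqrt{17}}{110353966} \approx 0.57102$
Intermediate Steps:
$\frac{-43217 + 34334}{q{\left(17 \right)} - 14872} = \frac{-43217 + 34334}{- 166 \sqrt{17} - 14872} = - \frac{8883}{-14872 - 166 \sqrt{17}}$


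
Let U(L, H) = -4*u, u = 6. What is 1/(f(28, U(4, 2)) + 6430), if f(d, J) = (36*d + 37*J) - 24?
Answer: 1/6526 ≈ 0.00015323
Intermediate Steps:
U(L, H) = -24 (U(L, H) = -4*6 = -24)
f(d, J) = -24 + 36*d + 37*J
1/(f(28, U(4, 2)) + 6430) = 1/((-24 + 36*28 + 37*(-24)) + 6430) = 1/((-24 + 1008 - 888) + 6430) = 1/(96 + 6430) = 1/6526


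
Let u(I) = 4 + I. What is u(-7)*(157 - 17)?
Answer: -420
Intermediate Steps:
u(-7)*(157 - 17) = (4 - 7)*(157 - 17) = -3*140 = -420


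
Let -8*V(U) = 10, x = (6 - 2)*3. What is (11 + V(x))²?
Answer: 1521/16 ≈ 95.063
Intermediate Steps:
x = 12 (x = 4*3 = 12)
V(U) = -5/4 (V(U) = -⅛*10 = -5/4)
(11 + V(x))² = (11 - 5/4)² = (39/4)² = 1521/16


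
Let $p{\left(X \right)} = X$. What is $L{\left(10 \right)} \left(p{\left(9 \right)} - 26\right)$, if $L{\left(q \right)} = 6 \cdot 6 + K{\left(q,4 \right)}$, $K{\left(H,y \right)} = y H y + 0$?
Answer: $-3332$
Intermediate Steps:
$K{\left(H,y \right)} = H y^{2}$ ($K{\left(H,y \right)} = H y y + 0 = H y^{2} + 0 = H y^{2}$)
$L{\left(q \right)} = 36 + 16 q$ ($L{\left(q \right)} = 6 \cdot 6 + q 4^{2} = 36 + q 16 = 36 + 16 q$)
$L{\left(10 \right)} \left(p{\left(9 \right)} - 26\right) = \left(36 + 16 \cdot 10\right) \left(9 - 26\right) = \left(36 + 160\right) \left(-17\right) = 196 \left(-17\right) = -3332$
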